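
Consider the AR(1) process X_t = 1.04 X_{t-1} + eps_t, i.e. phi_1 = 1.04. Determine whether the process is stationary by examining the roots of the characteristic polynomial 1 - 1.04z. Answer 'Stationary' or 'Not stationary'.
\text{Not stationary}

The AR(p) characteristic polynomial is P(z) = 1 - 1.04z.
Stationarity requires all roots to lie outside the unit circle, i.e. |z| > 1 for every root.
This is linear in z: 1 + (-1.04) z = 0  =>  z = -1/(-1.04) = 0.961538,  |z| = 0.961538.
Moduli of all roots: 0.9615.
All moduli strictly greater than 1? No.
Verdict: Not stationary.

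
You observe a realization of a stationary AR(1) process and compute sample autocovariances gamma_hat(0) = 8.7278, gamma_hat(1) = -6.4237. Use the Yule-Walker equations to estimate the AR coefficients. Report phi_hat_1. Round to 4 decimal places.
\hat\phi_{1} = -0.7360

The Yule-Walker equations for an AR(p) process read, in matrix form,
  Gamma_p phi = r_p,   with   (Gamma_p)_{ij} = gamma(|i - j|),
                       (r_p)_i = gamma(i),   i,j = 1..p.
Substitute the sample gammas (Toeplitz matrix and right-hand side of size 1):
  Gamma_p = [[8.7278]]
  r_p     = [-6.4237]
With p = 1 this is the single equation gamma(0) phi_1 = gamma(1):
  phi_hat_1 = gamma(1) / gamma(0) = -6.4237 / 8.7278 = -0.7360.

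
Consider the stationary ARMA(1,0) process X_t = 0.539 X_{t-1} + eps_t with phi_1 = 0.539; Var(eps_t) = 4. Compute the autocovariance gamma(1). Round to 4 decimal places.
\gamma(1) = 3.0388

Multiply the model equation by X_{t-k} and take expectations. With theta_0 = psi_0 = 1 and psi_j the MA(infinity) weights, this gives
  gamma(k) - sum_i phi_i gamma(k-i) = c_k,
  c_k = sigma^2 * sum_{j=k..q} theta_j psi_{j-k}   (c_k = 0 for k > q),
using gamma(-m) = gamma(m).
Pure AR (q = 0): c_0 = sigma^2 = 4, c_k = 0 for k >= 1.
Equations for k = 0 and k = 1 (AR order 1):
  gamma(0) = phi_1 gamma(1) + c_0
  gamma(1) = phi_1 gamma(0) + c_1
Substituting the second into the first: gamma(0) (1 - phi_1^2) = c_0 + phi_1 c_1, so
  gamma(0) = c_0 / (1 - phi_1^2) = 4 / (1 - (0.539)^2) = 4 / 0.709479 = 5.63794.
  gamma(1) = phi_1 gamma(0) = (0.539)(5.63794) = 3.03885.
Therefore gamma(1) = 3.0388 (to 4 decimal places).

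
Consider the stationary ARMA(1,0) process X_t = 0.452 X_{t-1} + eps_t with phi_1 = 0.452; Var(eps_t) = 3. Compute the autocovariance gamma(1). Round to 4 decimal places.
\gamma(1) = 1.7042

Multiply the model equation by X_{t-k} and take expectations. With theta_0 = psi_0 = 1 and psi_j the MA(infinity) weights, this gives
  gamma(k) - sum_i phi_i gamma(k-i) = c_k,
  c_k = sigma^2 * sum_{j=k..q} theta_j psi_{j-k}   (c_k = 0 for k > q),
using gamma(-m) = gamma(m).
Pure AR (q = 0): c_0 = sigma^2 = 3, c_k = 0 for k >= 1.
Equations for k = 0 and k = 1 (AR order 1):
  gamma(0) = phi_1 gamma(1) + c_0
  gamma(1) = phi_1 gamma(0) + c_1
Substituting the second into the first: gamma(0) (1 - phi_1^2) = c_0 + phi_1 c_1, so
  gamma(0) = c_0 / (1 - phi_1^2) = 3 / (1 - (0.452)^2) = 3 / 0.795696 = 3.770284.
  gamma(1) = phi_1 gamma(0) = (0.452)(3.770284) = 1.704168.
Therefore gamma(1) = 1.7042 (to 4 decimal places).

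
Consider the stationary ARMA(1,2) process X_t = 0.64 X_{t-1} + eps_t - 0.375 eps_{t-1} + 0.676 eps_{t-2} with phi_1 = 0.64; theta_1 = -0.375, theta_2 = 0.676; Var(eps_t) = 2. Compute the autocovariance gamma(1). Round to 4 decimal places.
\gamma(1) = 2.5284

Multiply the model equation by X_{t-k} and take expectations. With theta_0 = psi_0 = 1 and psi_j the MA(infinity) weights, this gives
  gamma(k) - sum_i phi_i gamma(k-i) = c_k,
  c_k = sigma^2 * sum_{j=k..q} theta_j psi_{j-k}   (c_k = 0 for k > q),
using gamma(-m) = gamma(m).
psi-weights needed (psi_j = theta_j + sum_i phi_i psi_{j-i}):
  psi_1 = theta_1 + phi_1 = -0.375 + (0.64) = 0.265
  psi_2 = theta_2 + phi_1 psi_1 = 0.676 + (0.64)(0.265) = 0.8456
Right-hand sides:
  c_0 = sigma^2 (1 + theta_1 psi_1 + theta_2 psi_2) = 2 * (1 + (-0.375)(0.265) + (0.676)(0.8456)) = 2 * 1.472251 = 2.944501
  c_1 = sigma^2 (theta_1 + theta_2 psi_1) = 2 * (-0.375 + (0.676)(0.265)) = -0.39172
  c_2 = sigma^2 theta_2 = 2 * (0.676) = 1.352
Equations for k = 0 and k = 1 (AR order 1):
  gamma(0) = phi_1 gamma(1) + c_0
  gamma(1) = phi_1 gamma(0) + c_1
Substituting the second into the first: gamma(0) (1 - phi_1^2) = c_0 + phi_1 c_1, so
  gamma(0) = (c_0 + phi_1 c_1) / (1 - phi_1^2) = (2.944501 + (0.64)(-0.39172)) / (1 - (0.64)^2) = 2.6938 / 0.5904 = 4.56267.
  gamma(1) = phi_1 gamma(0) + c_1 = (0.64)(4.56267) + (-0.39172) = 2.528389.
Therefore gamma(1) = 2.5284 (to 4 decimal places).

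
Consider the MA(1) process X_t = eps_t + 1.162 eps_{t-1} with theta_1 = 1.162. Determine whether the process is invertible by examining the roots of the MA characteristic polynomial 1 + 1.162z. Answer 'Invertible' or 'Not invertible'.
\text{Not invertible}

The MA(q) characteristic polynomial is P(z) = 1 + 1.162z.
Invertibility requires all roots to lie outside the unit circle, i.e. |z| > 1 for every root.
This is linear in z: 1 + (1.162) z = 0  =>  z = -1/(1.162) = -0.860585,  |z| = 0.860585.
Moduli of all roots: 0.8606.
All moduli strictly greater than 1? No.
Verdict: Not invertible.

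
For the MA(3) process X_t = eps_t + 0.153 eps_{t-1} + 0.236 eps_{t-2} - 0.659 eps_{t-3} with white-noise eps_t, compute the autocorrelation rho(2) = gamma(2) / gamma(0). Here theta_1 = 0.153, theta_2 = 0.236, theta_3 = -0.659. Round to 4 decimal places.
\rho(2) = 0.0893

For an MA(q) process with theta_0 = 1, the autocovariance is
  gamma(k) = sigma^2 * sum_{i=0..q-k} theta_i * theta_{i+k},
and rho(k) = gamma(k) / gamma(0). Sigma^2 cancels.
  numerator   = (1)*(0.236) + (0.153)*(-0.659) = 0.135173.
  denominator = (1)^2 + (0.153)^2 + (0.236)^2 + (-0.659)^2 = 1.513386.
  rho(2) = 0.135173 / 1.513386 = 0.0893.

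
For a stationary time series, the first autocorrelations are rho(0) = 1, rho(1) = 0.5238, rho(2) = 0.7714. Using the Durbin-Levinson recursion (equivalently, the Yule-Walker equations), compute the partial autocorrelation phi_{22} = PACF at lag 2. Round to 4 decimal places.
\phi_{22} = 0.6850

The PACF at lag k is phi_{kk}, the last component of the solution
to the Yule-Walker system G_k phi = r_k where
  (G_k)_{ij} = rho(|i - j|), (r_k)_i = rho(i), i,j = 1..k.
Equivalently, Durbin-Levinson gives phi_{kk} iteratively:
  phi_{11} = rho(1)
  phi_{kk} = [rho(k) - sum_{j=1..k-1} phi_{k-1,j} rho(k-j)]
            / [1 - sum_{j=1..k-1} phi_{k-1,j} rho(j)],
  phi_{k,j} = phi_{k-1,j} - phi_{kk} phi_{k-1,k-j},  j = 1..k-1.
Step k = 1:
  phi_11 = rho(1) = 0.5238.
Step k = 2:
  phi_22 = [rho(2) - phi_11 rho(1)] / [1 - phi_11 rho(1)] = [0.7714 - (0.5238)(0.5238)] / [1 - (0.5238)(0.5238)]
         = 0.49703356 / 0.72563356 = 0.685.
Therefore phi_{22} = 0.6850.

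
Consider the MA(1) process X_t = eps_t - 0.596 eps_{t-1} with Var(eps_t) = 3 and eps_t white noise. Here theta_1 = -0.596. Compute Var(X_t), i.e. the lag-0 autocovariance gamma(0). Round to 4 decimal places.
\gamma(0) = 4.0656

For an MA(q) process X_t = eps_t + sum_i theta_i eps_{t-i} with
Var(eps_t) = sigma^2, the variance is
  gamma(0) = sigma^2 * (1 + sum_i theta_i^2).
  sum_i theta_i^2 = (-0.596)^2 = 0.355216.
  gamma(0) = 3 * (1 + 0.355216) = 3 * 1.355216 = 4.065648, which rounds to 4.0656.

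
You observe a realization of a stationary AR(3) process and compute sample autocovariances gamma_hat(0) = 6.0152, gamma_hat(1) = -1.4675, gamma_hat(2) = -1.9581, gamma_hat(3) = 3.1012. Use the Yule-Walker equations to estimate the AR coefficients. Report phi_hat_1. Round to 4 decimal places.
\hat\phi_{1} = -0.1850

The Yule-Walker equations for an AR(p) process read, in matrix form,
  Gamma_p phi = r_p,   with   (Gamma_p)_{ij} = gamma(|i - j|),
                       (r_p)_i = gamma(i),   i,j = 1..p.
Substitute the sample gammas (Toeplitz matrix and right-hand side of size 3):
  Gamma_p = [[6.0152, -1.4675, -1.9581], [-1.4675, 6.0152, -1.4675], [-1.9581, -1.4675, 6.0152]]
  r_p     = [-1.4675, -1.9581, 3.1012]
Written out (R1..R3):
  (R1) 6.0152 phi_1 - 1.4675 phi_2 - 1.9581 phi_3 = -1.4675
  (R2) -1.4675 phi_1 + 6.0152 phi_2 - 1.4675 phi_3 = -1.9581
  (R3) -1.9581 phi_1 - 1.4675 phi_2 + 6.0152 phi_3 = 3.1012
Gaussian elimination:
  R2 <- R2 - (-1.4675/6.0152) R1 = R2 - (-0.243965) R1:  5.657181 phi_2 - 1.945208 phi_3 = -2.316119
  R3 <- R3 - (-1.9581/6.0152) R1 = R3 - (-0.325525) R1:  -1.945208 phi_2 + 5.377789 phi_3 = 2.623492
  R3 <- R3 - (-1.945208/5.657181) R2 = R3 - (-0.343848) R2:  4.708933 phi_3 = 1.827099
Back-substitution:
  phi_hat_3 = 1.827099 / 4.708933 = 0.388007
  phi_hat_2 = (-2.316119 - (-1.945208)(0.388007)) / 5.657181 = -0.275997
  phi_hat_1 = (-1.4675 - (-1.4675)(-0.275997) - (-1.9581)(0.388007)) / 6.0152 = -0.184993
So phi_hat = [-0.1850, -0.2760, 0.3880].
Therefore phi_hat_1 = -0.1850.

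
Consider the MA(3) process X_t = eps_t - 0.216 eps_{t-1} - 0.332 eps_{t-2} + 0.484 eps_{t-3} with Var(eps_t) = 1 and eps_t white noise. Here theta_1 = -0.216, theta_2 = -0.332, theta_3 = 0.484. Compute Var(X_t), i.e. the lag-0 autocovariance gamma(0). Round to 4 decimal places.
\gamma(0) = 1.3911

For an MA(q) process X_t = eps_t + sum_i theta_i eps_{t-i} with
Var(eps_t) = sigma^2, the variance is
  gamma(0) = sigma^2 * (1 + sum_i theta_i^2).
  sum_i theta_i^2 = (-0.216)^2 + (-0.332)^2 + (0.484)^2 = 0.046656 + 0.110224 + 0.234256 = 0.391136.
  gamma(0) = 1 * (1 + 0.391136) = 1 * 1.391136 = 1.391136, which rounds to 1.3911.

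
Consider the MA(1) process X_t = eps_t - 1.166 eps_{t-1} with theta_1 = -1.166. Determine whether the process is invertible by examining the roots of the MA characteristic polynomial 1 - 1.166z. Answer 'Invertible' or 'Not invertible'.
\text{Not invertible}

The MA(q) characteristic polynomial is P(z) = 1 - 1.166z.
Invertibility requires all roots to lie outside the unit circle, i.e. |z| > 1 for every root.
This is linear in z: 1 + (-1.166) z = 0  =>  z = -1/(-1.166) = 0.857633,  |z| = 0.857633.
Moduli of all roots: 0.8576.
All moduli strictly greater than 1? No.
Verdict: Not invertible.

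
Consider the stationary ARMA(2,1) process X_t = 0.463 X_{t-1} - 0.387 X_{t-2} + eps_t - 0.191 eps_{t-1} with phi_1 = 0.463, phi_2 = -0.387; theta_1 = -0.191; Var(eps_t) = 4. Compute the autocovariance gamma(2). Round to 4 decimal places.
\gamma(2) = -1.3737

Multiply the model equation by X_{t-k} and take expectations. With theta_0 = psi_0 = 1 and psi_j the MA(infinity) weights, this gives
  gamma(k) - sum_i phi_i gamma(k-i) = c_k,
  c_k = sigma^2 * sum_{j=k..q} theta_j psi_{j-k}   (c_k = 0 for k > q),
using gamma(-m) = gamma(m).
psi-weights needed (psi_j = theta_j + sum_i phi_i psi_{j-i}):
  psi_1 = theta_1 + phi_1 = -0.191 + (0.463) = 0.272
Right-hand sides:
  c_0 = sigma^2 (1 + theta_1 psi_1) = 4 * (1 + (-0.191)(0.272)) = 4 * 0.948048 = 3.792192
  c_1 = sigma^2 theta_1 = 4 * (-0.191) = -0.764
  c_2 = 0
Equations for k = 0, 1, 2 (AR order 2, c_2 = 0):
  (E0) gamma(0) = phi_1 gamma(1) + phi_2 gamma(2) + c_0
  (E1) gamma(1) = phi_1 gamma(0) + phi_2 gamma(1) + c_1
  (E2) gamma(2) = phi_1 gamma(1) + phi_2 gamma(0)
From (E1): gamma(1) = A gamma(0) + B with
  A = phi_1 / (1 - phi_2) = 0.463 / 1.387 = 0.333814,   B = c_1 / (1 - phi_2) = -0.764 / 1.387 = -0.550829.
Insert (E2) into (E0): gamma(0) (1 - phi_2^2) = phi_1 (1 + phi_2) gamma(1) + c_0.
  phi_1 (1 + phi_2) = (0.463)(0.613) = 0.283819,   1 - phi_2^2 = 0.850231.
Replace gamma(1) by A gamma(0) + B and collect gamma(0):
  gamma(0) [0.850231 - (0.283819)(0.333814)] = (0.283819)(-0.550829) + 3.792192
  gamma(0) * 0.755488 = 3.635856
  gamma(0) = 3.635856 / 0.755488 = 4.812591.
  gamma(1) = A gamma(0) + B = (0.333814)(4.812591) + (-0.550829) = 1.055681.
  gamma(2) = phi_1 gamma(1) + phi_2 gamma(0) = (0.463)(1.055681) + (-0.387)(4.812591) = -1.373692.
Therefore gamma(2) = -1.3737 (to 4 decimal places).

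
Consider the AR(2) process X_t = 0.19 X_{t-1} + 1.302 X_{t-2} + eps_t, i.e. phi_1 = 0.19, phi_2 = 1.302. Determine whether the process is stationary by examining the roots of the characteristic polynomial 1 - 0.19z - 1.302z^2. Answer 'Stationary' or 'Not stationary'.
\text{Not stationary}

The AR(p) characteristic polynomial is P(z) = 1 - 0.19z - 1.302z^2.
Stationarity requires all roots to lie outside the unit circle, i.e. |z| > 1 for every root.
Set 1 + (-0.19) z + (-1.302) z^2 = 0, i.e. a z^2 + b z + c = 0 with a = -1.302, b = -0.19, c = 1.
Discriminant D = b^2 - 4ac = (-0.19)^2 - 4*(-1.302)*1 = 0.0361 - (-5.208) = 5.2441.
D >= 0, so the roots are real: z = (-b +/- sqrt(D)) / (2a) = (0.19 +/- 2.29) / (-2.604).
  z_1 = (0.19 + 2.29) / (-2.604) = -0.9524,   |z_1| = 0.9524.
  z_2 = (0.19 - 2.29) / (-2.604) = 0.8065,   |z_2| = 0.8065.
Moduli of all roots: 0.9524, 0.8065.
All moduli strictly greater than 1? No.
Verdict: Not stationary.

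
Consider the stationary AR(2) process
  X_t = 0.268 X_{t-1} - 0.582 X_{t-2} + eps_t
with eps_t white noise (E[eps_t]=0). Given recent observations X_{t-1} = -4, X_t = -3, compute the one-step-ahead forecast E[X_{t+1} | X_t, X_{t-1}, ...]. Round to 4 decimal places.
E[X_{t+1} \mid \mathcal F_t] = 1.5240

For an AR(p) model X_t = c + sum_i phi_i X_{t-i} + eps_t, the
one-step-ahead conditional mean is
  E[X_{t+1} | X_t, ...] = c + sum_i phi_i X_{t+1-i}.
Substitute known values:
  E[X_{t+1} | ...] = (0.268) * (-3) + (-0.582) * (-4)
                   = 1.5240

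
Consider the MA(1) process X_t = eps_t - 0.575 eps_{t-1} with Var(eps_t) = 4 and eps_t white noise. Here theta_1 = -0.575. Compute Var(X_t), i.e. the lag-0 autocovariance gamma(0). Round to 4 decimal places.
\gamma(0) = 5.3225

For an MA(q) process X_t = eps_t + sum_i theta_i eps_{t-i} with
Var(eps_t) = sigma^2, the variance is
  gamma(0) = sigma^2 * (1 + sum_i theta_i^2).
  sum_i theta_i^2 = (-0.575)^2 = 0.330625.
  gamma(0) = 4 * (1 + 0.330625) = 4 * 1.330625 = 5.3225.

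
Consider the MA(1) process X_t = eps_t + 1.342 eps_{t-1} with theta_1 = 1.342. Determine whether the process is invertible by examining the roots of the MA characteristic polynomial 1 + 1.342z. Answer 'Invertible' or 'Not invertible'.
\text{Not invertible}

The MA(q) characteristic polynomial is P(z) = 1 + 1.342z.
Invertibility requires all roots to lie outside the unit circle, i.e. |z| > 1 for every root.
This is linear in z: 1 + (1.342) z = 0  =>  z = -1/(1.342) = -0.745156,  |z| = 0.745156.
Moduli of all roots: 0.7452.
All moduli strictly greater than 1? No.
Verdict: Not invertible.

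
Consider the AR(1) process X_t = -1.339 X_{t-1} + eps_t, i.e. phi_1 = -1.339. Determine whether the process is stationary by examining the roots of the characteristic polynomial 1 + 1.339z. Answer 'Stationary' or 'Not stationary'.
\text{Not stationary}

The AR(p) characteristic polynomial is P(z) = 1 + 1.339z.
Stationarity requires all roots to lie outside the unit circle, i.e. |z| > 1 for every root.
This is linear in z: 1 + (1.339) z = 0  =>  z = -1/(1.339) = -0.746826,  |z| = 0.746826.
Moduli of all roots: 0.7468.
All moduli strictly greater than 1? No.
Verdict: Not stationary.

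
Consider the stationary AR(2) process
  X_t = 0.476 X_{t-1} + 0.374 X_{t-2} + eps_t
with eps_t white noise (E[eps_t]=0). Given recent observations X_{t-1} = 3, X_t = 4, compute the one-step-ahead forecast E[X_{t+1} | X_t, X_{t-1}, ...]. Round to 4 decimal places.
E[X_{t+1} \mid \mathcal F_t] = 3.0260

For an AR(p) model X_t = c + sum_i phi_i X_{t-i} + eps_t, the
one-step-ahead conditional mean is
  E[X_{t+1} | X_t, ...] = c + sum_i phi_i X_{t+1-i}.
Substitute known values:
  E[X_{t+1} | ...] = (0.476) * (4) + (0.374) * (3)
                   = 3.0260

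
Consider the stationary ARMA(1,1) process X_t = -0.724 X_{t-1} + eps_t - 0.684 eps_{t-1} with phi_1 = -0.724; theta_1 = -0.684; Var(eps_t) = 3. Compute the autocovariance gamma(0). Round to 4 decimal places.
\gamma(0) = 15.4991

Multiply the model equation by X_{t-k} and take expectations. With theta_0 = psi_0 = 1 and psi_j the MA(infinity) weights, this gives
  gamma(k) - sum_i phi_i gamma(k-i) = c_k,
  c_k = sigma^2 * sum_{j=k..q} theta_j psi_{j-k}   (c_k = 0 for k > q),
using gamma(-m) = gamma(m).
psi-weights needed (psi_j = theta_j + sum_i phi_i psi_{j-i}):
  psi_1 = theta_1 + phi_1 = -0.684 + (-0.724) = -1.408
Right-hand sides:
  c_0 = sigma^2 (1 + theta_1 psi_1) = 3 * (1 + (-0.684)(-1.408)) = 3 * 1.963072 = 5.889216
  c_1 = sigma^2 theta_1 = 3 * (-0.684) = -2.052
  c_2 = 0
Equations for k = 0 and k = 1 (AR order 1):
  gamma(0) = phi_1 gamma(1) + c_0
  gamma(1) = phi_1 gamma(0) + c_1
Substituting the second into the first: gamma(0) (1 - phi_1^2) = c_0 + phi_1 c_1, so
  gamma(0) = (c_0 + phi_1 c_1) / (1 - phi_1^2) = (5.889216 + (-0.724)(-2.052)) / (1 - (-0.724)^2) = 7.374864 / 0.475824 = 15.499143.
Therefore gamma(0) = 15.4991 (to 4 decimal places).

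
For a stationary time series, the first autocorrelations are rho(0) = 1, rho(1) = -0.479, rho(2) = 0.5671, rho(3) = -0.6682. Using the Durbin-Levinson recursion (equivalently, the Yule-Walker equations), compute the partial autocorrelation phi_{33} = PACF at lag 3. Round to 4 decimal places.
\phi_{33} = -0.4910

The PACF at lag k is phi_{kk}, the last component of the solution
to the Yule-Walker system G_k phi = r_k where
  (G_k)_{ij} = rho(|i - j|), (r_k)_i = rho(i), i,j = 1..k.
Equivalently, Durbin-Levinson gives phi_{kk} iteratively:
  phi_{11} = rho(1)
  phi_{kk} = [rho(k) - sum_{j=1..k-1} phi_{k-1,j} rho(k-j)]
            / [1 - sum_{j=1..k-1} phi_{k-1,j} rho(j)],
  phi_{k,j} = phi_{k-1,j} - phi_{kk} phi_{k-1,k-j},  j = 1..k-1.
Step k = 1:
  phi_11 = rho(1) = -0.479.
Step k = 2:
  phi_22 = [rho(2) - phi_11 rho(1)] / [1 - phi_11 rho(1)] = [0.5671 - (-0.479)(-0.479)] / [1 - (-0.479)(-0.479)]
         = 0.337659 / 0.770559 = 0.4382.
  Update: phi_21 = phi_11 - phi_22 phi_11 = -0.479 - (0.4382)(-0.479) = -0.269102.
Step k = 3:
  phi_33 = [rho(3) - phi_21 rho(2) - phi_22 rho(1)] / [1 - phi_21 rho(1) - phi_22 rho(2)]
    numerator   = -0.6682 - (-0.269102)(0.5671) - (0.4382)(-0.479) = -0.30569433
    denominator = 1 - (-0.269102)(-0.479) - (0.4382)(0.5671) = 0.62259681
  phi_33 = -0.30569433 / 0.62259681 = -0.491.
Therefore phi_{33} = -0.4910.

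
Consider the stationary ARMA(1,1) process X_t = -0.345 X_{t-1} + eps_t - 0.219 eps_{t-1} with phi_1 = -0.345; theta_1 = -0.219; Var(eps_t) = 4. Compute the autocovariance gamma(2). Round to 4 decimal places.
\gamma(2) = 0.9502

Multiply the model equation by X_{t-k} and take expectations. With theta_0 = psi_0 = 1 and psi_j the MA(infinity) weights, this gives
  gamma(k) - sum_i phi_i gamma(k-i) = c_k,
  c_k = sigma^2 * sum_{j=k..q} theta_j psi_{j-k}   (c_k = 0 for k > q),
using gamma(-m) = gamma(m).
psi-weights needed (psi_j = theta_j + sum_i phi_i psi_{j-i}):
  psi_1 = theta_1 + phi_1 = -0.219 + (-0.345) = -0.564
Right-hand sides:
  c_0 = sigma^2 (1 + theta_1 psi_1) = 4 * (1 + (-0.219)(-0.564)) = 4 * 1.123516 = 4.494064
  c_1 = sigma^2 theta_1 = 4 * (-0.219) = -0.876
  c_2 = 0
Equations for k = 0 and k = 1 (AR order 1):
  gamma(0) = phi_1 gamma(1) + c_0
  gamma(1) = phi_1 gamma(0) + c_1
Substituting the second into the first: gamma(0) (1 - phi_1^2) = c_0 + phi_1 c_1, so
  gamma(0) = (c_0 + phi_1 c_1) / (1 - phi_1^2) = (4.494064 + (-0.345)(-0.876)) / (1 - (-0.345)^2) = 4.796284 / 0.880975 = 5.444291.
  gamma(1) = phi_1 gamma(0) + c_1 = (-0.345)(5.444291) + (-0.876) = -2.75428.
For k = 2 (> q): gamma(2) = phi_1 gamma(1) = (-0.345)(-2.75428) = 0.950227.
Therefore gamma(2) = 0.9502 (to 4 decimal places).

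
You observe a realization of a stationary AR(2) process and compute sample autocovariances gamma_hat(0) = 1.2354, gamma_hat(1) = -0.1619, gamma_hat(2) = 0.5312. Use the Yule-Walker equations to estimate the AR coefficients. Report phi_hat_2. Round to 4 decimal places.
\hat\phi_{2} = 0.4200

The Yule-Walker equations for an AR(p) process read, in matrix form,
  Gamma_p phi = r_p,   with   (Gamma_p)_{ij} = gamma(|i - j|),
                       (r_p)_i = gamma(i),   i,j = 1..p.
Substitute the sample gammas (Toeplitz matrix and right-hand side of size 2):
  Gamma_p = [[1.2354, -0.1619], [-0.1619, 1.2354]]
  r_p     = [-0.1619, 0.5312]
Written out:
  1.2354 phi_1 - 0.1619 phi_2 = -0.1619
  -0.1619 phi_1 + 1.2354 phi_2 = 0.5312
Solve by Cramer's rule:
  det = gamma(0)^2 - gamma(1)^2 = (1.2354)^2 - (-0.1619)^2 = 1.52621316 - 0.02621161 = 1.50000155
  phi_hat_1 = [gamma(1) gamma(0) - gamma(1) gamma(2)] / det = [(-0.1619)(1.2354) - (-0.1619)(0.5312)] / 1.50000155 = -0.11400998 / 1.50000155 = -0.076
  phi_hat_2 = [gamma(0) gamma(2) - gamma(1)^2] / det = [(1.2354)(0.5312) - (-0.1619)^2] / 1.50000155 = 0.63003287 / 1.50000155 = 0.42
So phi_hat = [-0.0760, 0.4200].
Therefore phi_hat_2 = 0.4200.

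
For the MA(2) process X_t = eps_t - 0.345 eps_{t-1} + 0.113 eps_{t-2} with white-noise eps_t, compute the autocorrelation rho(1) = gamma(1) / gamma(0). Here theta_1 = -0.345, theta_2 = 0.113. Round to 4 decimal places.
\rho(1) = -0.3393

For an MA(q) process with theta_0 = 1, the autocovariance is
  gamma(k) = sigma^2 * sum_{i=0..q-k} theta_i * theta_{i+k},
and rho(k) = gamma(k) / gamma(0). Sigma^2 cancels.
  numerator   = (1)*(-0.345) + (-0.345)*(0.113) = -0.383985.
  denominator = (1)^2 + (-0.345)^2 + (0.113)^2 = 1.131794.
  rho(1) = -0.383985 / 1.131794 = -0.3393.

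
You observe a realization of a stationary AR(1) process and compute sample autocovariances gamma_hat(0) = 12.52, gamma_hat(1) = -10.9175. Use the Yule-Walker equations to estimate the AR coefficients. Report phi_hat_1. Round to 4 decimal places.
\hat\phi_{1} = -0.8720

The Yule-Walker equations for an AR(p) process read, in matrix form,
  Gamma_p phi = r_p,   with   (Gamma_p)_{ij} = gamma(|i - j|),
                       (r_p)_i = gamma(i),   i,j = 1..p.
Substitute the sample gammas (Toeplitz matrix and right-hand side of size 1):
  Gamma_p = [[12.52]]
  r_p     = [-10.9175]
With p = 1 this is the single equation gamma(0) phi_1 = gamma(1):
  phi_hat_1 = gamma(1) / gamma(0) = -10.9175 / 12.52 = -0.8720.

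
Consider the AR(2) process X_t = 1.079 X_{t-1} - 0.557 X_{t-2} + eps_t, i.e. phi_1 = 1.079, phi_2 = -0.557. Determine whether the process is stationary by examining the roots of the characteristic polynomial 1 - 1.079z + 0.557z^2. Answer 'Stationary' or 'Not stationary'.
\text{Stationary}

The AR(p) characteristic polynomial is P(z) = 1 - 1.079z + 0.557z^2.
Stationarity requires all roots to lie outside the unit circle, i.e. |z| > 1 for every root.
Set 1 + (-1.079) z + (0.557) z^2 = 0, i.e. a z^2 + b z + c = 0 with a = 0.557, b = -1.079, c = 1.
Discriminant D = b^2 - 4ac = (-1.079)^2 - 4*(0.557)*1 = 1.164241 - (2.228) = -1.063759.
D < 0, so the roots are the complex-conjugate pair z = (-b +/- i sqrt(-D)) / (2a) = 0.9686 +/- 0.9258i.
For a conjugate pair |z|^2 = z * conj(z) = (product of roots) = c/a = 1/(0.557) = 1.795332, so |z| = sqrt(1.795332) = 1.3399 for both roots.
Moduli of all roots: 1.3399, 1.3399.
All moduli strictly greater than 1? Yes.
Verdict: Stationary.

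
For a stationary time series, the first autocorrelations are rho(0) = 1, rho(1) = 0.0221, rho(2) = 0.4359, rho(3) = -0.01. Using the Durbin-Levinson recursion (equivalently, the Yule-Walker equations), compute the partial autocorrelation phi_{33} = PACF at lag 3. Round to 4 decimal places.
\phi_{33} = -0.0309

The PACF at lag k is phi_{kk}, the last component of the solution
to the Yule-Walker system G_k phi = r_k where
  (G_k)_{ij} = rho(|i - j|), (r_k)_i = rho(i), i,j = 1..k.
Equivalently, Durbin-Levinson gives phi_{kk} iteratively:
  phi_{11} = rho(1)
  phi_{kk} = [rho(k) - sum_{j=1..k-1} phi_{k-1,j} rho(k-j)]
            / [1 - sum_{j=1..k-1} phi_{k-1,j} rho(j)],
  phi_{k,j} = phi_{k-1,j} - phi_{kk} phi_{k-1,k-j},  j = 1..k-1.
Step k = 1:
  phi_11 = rho(1) = 0.0221.
Step k = 2:
  phi_22 = [rho(2) - phi_11 rho(1)] / [1 - phi_11 rho(1)] = [0.4359 - (0.0221)(0.0221)] / [1 - (0.0221)(0.0221)]
         = 0.43541159 / 0.99951159 = 0.435624.
  Update: phi_21 = phi_11 - phi_22 phi_11 = 0.0221 - (0.435624)(0.0221) = 0.012473.
Step k = 3:
  phi_33 = [rho(3) - phi_21 rho(2) - phi_22 rho(1)] / [1 - phi_21 rho(1) - phi_22 rho(2)]
    numerator   = -0.01 - (0.012473)(0.4359) - (0.435624)(0.0221) = -0.02506415
    denominator = 1 - (0.012473)(0.0221) - (0.435624)(0.4359) = 0.8098357
  phi_33 = -0.02506415 / 0.8098357 = -0.0309.
Therefore phi_{33} = -0.0309.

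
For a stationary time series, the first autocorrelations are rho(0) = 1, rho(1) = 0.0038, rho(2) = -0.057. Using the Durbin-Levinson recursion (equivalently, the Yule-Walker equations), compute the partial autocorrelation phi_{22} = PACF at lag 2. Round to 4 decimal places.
\phi_{22} = -0.0570

The PACF at lag k is phi_{kk}, the last component of the solution
to the Yule-Walker system G_k phi = r_k where
  (G_k)_{ij} = rho(|i - j|), (r_k)_i = rho(i), i,j = 1..k.
Equivalently, Durbin-Levinson gives phi_{kk} iteratively:
  phi_{11} = rho(1)
  phi_{kk} = [rho(k) - sum_{j=1..k-1} phi_{k-1,j} rho(k-j)]
            / [1 - sum_{j=1..k-1} phi_{k-1,j} rho(j)],
  phi_{k,j} = phi_{k-1,j} - phi_{kk} phi_{k-1,k-j},  j = 1..k-1.
Step k = 1:
  phi_11 = rho(1) = 0.0038.
Step k = 2:
  phi_22 = [rho(2) - phi_11 rho(1)] / [1 - phi_11 rho(1)] = [-0.057 - (0.0038)(0.0038)] / [1 - (0.0038)(0.0038)]
         = -0.05701444 / 0.99998556 = -0.057.
Therefore phi_{22} = -0.0570.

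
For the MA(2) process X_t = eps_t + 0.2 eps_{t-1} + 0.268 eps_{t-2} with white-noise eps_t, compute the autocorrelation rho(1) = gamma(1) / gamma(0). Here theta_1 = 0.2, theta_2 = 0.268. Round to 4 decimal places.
\rho(1) = 0.2281

For an MA(q) process with theta_0 = 1, the autocovariance is
  gamma(k) = sigma^2 * sum_{i=0..q-k} theta_i * theta_{i+k},
and rho(k) = gamma(k) / gamma(0). Sigma^2 cancels.
  numerator   = (1)*(0.2) + (0.2)*(0.268) = 0.2536.
  denominator = (1)^2 + (0.2)^2 + (0.268)^2 = 1.111824.
  rho(1) = 0.2536 / 1.111824 = 0.2281.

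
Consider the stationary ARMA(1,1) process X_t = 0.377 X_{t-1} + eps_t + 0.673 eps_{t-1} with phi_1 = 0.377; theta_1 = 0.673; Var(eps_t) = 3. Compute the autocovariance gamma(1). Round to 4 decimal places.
\gamma(1) = 4.6035

Multiply the model equation by X_{t-k} and take expectations. With theta_0 = psi_0 = 1 and psi_j the MA(infinity) weights, this gives
  gamma(k) - sum_i phi_i gamma(k-i) = c_k,
  c_k = sigma^2 * sum_{j=k..q} theta_j psi_{j-k}   (c_k = 0 for k > q),
using gamma(-m) = gamma(m).
psi-weights needed (psi_j = theta_j + sum_i phi_i psi_{j-i}):
  psi_1 = theta_1 + phi_1 = 0.673 + (0.377) = 1.05
Right-hand sides:
  c_0 = sigma^2 (1 + theta_1 psi_1) = 3 * (1 + (0.673)(1.05)) = 3 * 1.70665 = 5.11995
  c_1 = sigma^2 theta_1 = 3 * (0.673) = 2.019
  c_2 = 0
Equations for k = 0 and k = 1 (AR order 1):
  gamma(0) = phi_1 gamma(1) + c_0
  gamma(1) = phi_1 gamma(0) + c_1
Substituting the second into the first: gamma(0) (1 - phi_1^2) = c_0 + phi_1 c_1, so
  gamma(0) = (c_0 + phi_1 c_1) / (1 - phi_1^2) = (5.11995 + (0.377)(2.019)) / (1 - (0.377)^2) = 5.881113 / 0.857871 = 6.855475.
  gamma(1) = phi_1 gamma(0) + c_1 = (0.377)(6.855475) + (2.019) = 4.603514.
Therefore gamma(1) = 4.6035 (to 4 decimal places).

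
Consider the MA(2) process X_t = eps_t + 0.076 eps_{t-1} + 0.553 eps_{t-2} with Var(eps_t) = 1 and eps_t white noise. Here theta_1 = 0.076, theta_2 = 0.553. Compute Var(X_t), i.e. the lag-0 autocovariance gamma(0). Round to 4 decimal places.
\gamma(0) = 1.3116

For an MA(q) process X_t = eps_t + sum_i theta_i eps_{t-i} with
Var(eps_t) = sigma^2, the variance is
  gamma(0) = sigma^2 * (1 + sum_i theta_i^2).
  sum_i theta_i^2 = (0.076)^2 + (0.553)^2 = 0.005776 + 0.305809 = 0.311585.
  gamma(0) = 1 * (1 + 0.311585) = 1 * 1.311585 = 1.311585, which rounds to 1.3116.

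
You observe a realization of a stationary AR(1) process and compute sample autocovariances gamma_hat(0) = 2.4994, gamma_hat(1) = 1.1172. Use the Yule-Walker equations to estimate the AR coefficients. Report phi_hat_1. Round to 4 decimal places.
\hat\phi_{1} = 0.4470

The Yule-Walker equations for an AR(p) process read, in matrix form,
  Gamma_p phi = r_p,   with   (Gamma_p)_{ij} = gamma(|i - j|),
                       (r_p)_i = gamma(i),   i,j = 1..p.
Substitute the sample gammas (Toeplitz matrix and right-hand side of size 1):
  Gamma_p = [[2.4994]]
  r_p     = [1.1172]
With p = 1 this is the single equation gamma(0) phi_1 = gamma(1):
  phi_hat_1 = gamma(1) / gamma(0) = 1.1172 / 2.4994 = 0.4470.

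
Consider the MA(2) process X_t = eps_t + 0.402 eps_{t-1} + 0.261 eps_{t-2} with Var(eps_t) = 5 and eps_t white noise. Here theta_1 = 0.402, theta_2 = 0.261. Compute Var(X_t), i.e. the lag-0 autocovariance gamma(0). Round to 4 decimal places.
\gamma(0) = 6.1486

For an MA(q) process X_t = eps_t + sum_i theta_i eps_{t-i} with
Var(eps_t) = sigma^2, the variance is
  gamma(0) = sigma^2 * (1 + sum_i theta_i^2).
  sum_i theta_i^2 = (0.402)^2 + (0.261)^2 = 0.161604 + 0.068121 = 0.229725.
  gamma(0) = 5 * (1 + 0.229725) = 5 * 1.229725 = 6.148625, which rounds to 6.1486.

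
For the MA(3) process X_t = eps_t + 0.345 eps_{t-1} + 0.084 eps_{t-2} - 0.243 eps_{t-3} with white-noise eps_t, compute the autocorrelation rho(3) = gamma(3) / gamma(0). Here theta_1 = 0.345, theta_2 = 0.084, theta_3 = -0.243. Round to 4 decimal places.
\rho(3) = -0.2050

For an MA(q) process with theta_0 = 1, the autocovariance is
  gamma(k) = sigma^2 * sum_{i=0..q-k} theta_i * theta_{i+k},
and rho(k) = gamma(k) / gamma(0). Sigma^2 cancels.
  numerator   = (1)*(-0.243) = -0.243.
  denominator = (1)^2 + (0.345)^2 + (0.084)^2 + (-0.243)^2 = 1.18513.
  rho(3) = -0.243 / 1.18513 = -0.2050.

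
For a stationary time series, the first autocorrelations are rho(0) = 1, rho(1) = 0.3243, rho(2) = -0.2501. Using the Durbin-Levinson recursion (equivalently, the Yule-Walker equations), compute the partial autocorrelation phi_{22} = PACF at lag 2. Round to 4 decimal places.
\phi_{22} = -0.3970

The PACF at lag k is phi_{kk}, the last component of the solution
to the Yule-Walker system G_k phi = r_k where
  (G_k)_{ij} = rho(|i - j|), (r_k)_i = rho(i), i,j = 1..k.
Equivalently, Durbin-Levinson gives phi_{kk} iteratively:
  phi_{11} = rho(1)
  phi_{kk} = [rho(k) - sum_{j=1..k-1} phi_{k-1,j} rho(k-j)]
            / [1 - sum_{j=1..k-1} phi_{k-1,j} rho(j)],
  phi_{k,j} = phi_{k-1,j} - phi_{kk} phi_{k-1,k-j},  j = 1..k-1.
Step k = 1:
  phi_11 = rho(1) = 0.3243.
Step k = 2:
  phi_22 = [rho(2) - phi_11 rho(1)] / [1 - phi_11 rho(1)] = [-0.2501 - (0.3243)(0.3243)] / [1 - (0.3243)(0.3243)]
         = -0.35527049 / 0.89482951 = -0.397.
Therefore phi_{22} = -0.3970.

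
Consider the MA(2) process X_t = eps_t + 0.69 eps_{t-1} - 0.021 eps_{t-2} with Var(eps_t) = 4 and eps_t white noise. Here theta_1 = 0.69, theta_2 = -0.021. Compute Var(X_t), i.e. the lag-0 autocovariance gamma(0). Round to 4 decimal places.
\gamma(0) = 5.9062

For an MA(q) process X_t = eps_t + sum_i theta_i eps_{t-i} with
Var(eps_t) = sigma^2, the variance is
  gamma(0) = sigma^2 * (1 + sum_i theta_i^2).
  sum_i theta_i^2 = (0.69)^2 + (-0.021)^2 = 0.4761 + 0.000441 = 0.476541.
  gamma(0) = 4 * (1 + 0.476541) = 4 * 1.476541 = 5.906164, which rounds to 5.9062.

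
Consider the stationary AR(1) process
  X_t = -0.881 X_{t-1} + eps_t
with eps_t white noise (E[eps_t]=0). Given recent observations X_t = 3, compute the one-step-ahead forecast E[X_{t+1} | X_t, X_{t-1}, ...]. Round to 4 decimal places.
E[X_{t+1} \mid \mathcal F_t] = -2.6430

For an AR(p) model X_t = c + sum_i phi_i X_{t-i} + eps_t, the
one-step-ahead conditional mean is
  E[X_{t+1} | X_t, ...] = c + sum_i phi_i X_{t+1-i}.
Substitute known values:
  E[X_{t+1} | ...] = (-0.881) * (3)
                   = -2.6430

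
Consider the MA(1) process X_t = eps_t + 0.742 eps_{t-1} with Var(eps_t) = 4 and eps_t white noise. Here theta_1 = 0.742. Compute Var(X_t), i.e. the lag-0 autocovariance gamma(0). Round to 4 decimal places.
\gamma(0) = 6.2023

For an MA(q) process X_t = eps_t + sum_i theta_i eps_{t-i} with
Var(eps_t) = sigma^2, the variance is
  gamma(0) = sigma^2 * (1 + sum_i theta_i^2).
  sum_i theta_i^2 = (0.742)^2 = 0.550564.
  gamma(0) = 4 * (1 + 0.550564) = 4 * 1.550564 = 6.202256, which rounds to 6.2023.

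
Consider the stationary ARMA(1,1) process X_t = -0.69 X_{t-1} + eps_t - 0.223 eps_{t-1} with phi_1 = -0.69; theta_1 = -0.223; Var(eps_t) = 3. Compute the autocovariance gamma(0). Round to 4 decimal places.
\gamma(0) = 7.7733

Multiply the model equation by X_{t-k} and take expectations. With theta_0 = psi_0 = 1 and psi_j the MA(infinity) weights, this gives
  gamma(k) - sum_i phi_i gamma(k-i) = c_k,
  c_k = sigma^2 * sum_{j=k..q} theta_j psi_{j-k}   (c_k = 0 for k > q),
using gamma(-m) = gamma(m).
psi-weights needed (psi_j = theta_j + sum_i phi_i psi_{j-i}):
  psi_1 = theta_1 + phi_1 = -0.223 + (-0.69) = -0.913
Right-hand sides:
  c_0 = sigma^2 (1 + theta_1 psi_1) = 3 * (1 + (-0.223)(-0.913)) = 3 * 1.203599 = 3.610797
  c_1 = sigma^2 theta_1 = 3 * (-0.223) = -0.669
  c_2 = 0
Equations for k = 0 and k = 1 (AR order 1):
  gamma(0) = phi_1 gamma(1) + c_0
  gamma(1) = phi_1 gamma(0) + c_1
Substituting the second into the first: gamma(0) (1 - phi_1^2) = c_0 + phi_1 c_1, so
  gamma(0) = (c_0 + phi_1 c_1) / (1 - phi_1^2) = (3.610797 + (-0.69)(-0.669)) / (1 - (-0.69)^2) = 4.072407 / 0.5239 = 7.773253.
Therefore gamma(0) = 7.7733 (to 4 decimal places).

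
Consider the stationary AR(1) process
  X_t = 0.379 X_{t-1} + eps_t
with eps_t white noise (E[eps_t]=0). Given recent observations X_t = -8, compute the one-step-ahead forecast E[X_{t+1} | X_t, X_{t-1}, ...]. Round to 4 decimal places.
E[X_{t+1} \mid \mathcal F_t] = -3.0320

For an AR(p) model X_t = c + sum_i phi_i X_{t-i} + eps_t, the
one-step-ahead conditional mean is
  E[X_{t+1} | X_t, ...] = c + sum_i phi_i X_{t+1-i}.
Substitute known values:
  E[X_{t+1} | ...] = (0.379) * (-8)
                   = -3.0320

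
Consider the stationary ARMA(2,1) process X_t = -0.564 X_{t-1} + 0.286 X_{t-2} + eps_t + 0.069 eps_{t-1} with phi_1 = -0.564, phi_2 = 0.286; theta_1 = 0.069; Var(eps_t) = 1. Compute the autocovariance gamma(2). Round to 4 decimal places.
\gamma(2) = 1.8433

Multiply the model equation by X_{t-k} and take expectations. With theta_0 = psi_0 = 1 and psi_j the MA(infinity) weights, this gives
  gamma(k) - sum_i phi_i gamma(k-i) = c_k,
  c_k = sigma^2 * sum_{j=k..q} theta_j psi_{j-k}   (c_k = 0 for k > q),
using gamma(-m) = gamma(m).
psi-weights needed (psi_j = theta_j + sum_i phi_i psi_{j-i}):
  psi_1 = theta_1 + phi_1 = 0.069 + (-0.564) = -0.495
Right-hand sides:
  c_0 = sigma^2 (1 + theta_1 psi_1) = 1 * (1 + (0.069)(-0.495)) = 1 * 0.965845 = 0.965845
  c_1 = sigma^2 theta_1 = 1 * (0.069) = 0.069
  c_2 = 0
Equations for k = 0, 1, 2 (AR order 2, c_2 = 0):
  (E0) gamma(0) = phi_1 gamma(1) + phi_2 gamma(2) + c_0
  (E1) gamma(1) = phi_1 gamma(0) + phi_2 gamma(1) + c_1
  (E2) gamma(2) = phi_1 gamma(1) + phi_2 gamma(0)
From (E1): gamma(1) = A gamma(0) + B with
  A = phi_1 / (1 - phi_2) = -0.564 / 0.714 = -0.789916,   B = c_1 / (1 - phi_2) = 0.069 / 0.714 = 0.096639.
Insert (E2) into (E0): gamma(0) (1 - phi_2^2) = phi_1 (1 + phi_2) gamma(1) + c_0.
  phi_1 (1 + phi_2) = (-0.564)(1.286) = -0.725304,   1 - phi_2^2 = 0.918204.
Replace gamma(1) by A gamma(0) + B and collect gamma(0):
  gamma(0) [0.918204 - (-0.725304)(-0.789916)] = (-0.725304)(0.096639) + 0.965845
  gamma(0) * 0.345275 = 0.895753
  gamma(0) = 0.895753 / 0.345275 = 2.594318.
  gamma(1) = A gamma(0) + B = (-0.789916)(2.594318) + (0.096639) = -1.952655.
  gamma(2) = phi_1 gamma(1) + phi_2 gamma(0) = (-0.564)(-1.952655) + (0.286)(2.594318) = 1.843272.
Therefore gamma(2) = 1.8433 (to 4 decimal places).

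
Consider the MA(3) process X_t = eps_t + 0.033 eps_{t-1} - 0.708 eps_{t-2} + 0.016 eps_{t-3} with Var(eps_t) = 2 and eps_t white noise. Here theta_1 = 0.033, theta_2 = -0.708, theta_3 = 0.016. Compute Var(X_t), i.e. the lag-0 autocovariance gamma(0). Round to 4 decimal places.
\gamma(0) = 3.0052

For an MA(q) process X_t = eps_t + sum_i theta_i eps_{t-i} with
Var(eps_t) = sigma^2, the variance is
  gamma(0) = sigma^2 * (1 + sum_i theta_i^2).
  sum_i theta_i^2 = (0.033)^2 + (-0.708)^2 + (0.016)^2 = 0.001089 + 0.501264 + 0.000256 = 0.502609.
  gamma(0) = 2 * (1 + 0.502609) = 2 * 1.502609 = 3.005218, which rounds to 3.0052.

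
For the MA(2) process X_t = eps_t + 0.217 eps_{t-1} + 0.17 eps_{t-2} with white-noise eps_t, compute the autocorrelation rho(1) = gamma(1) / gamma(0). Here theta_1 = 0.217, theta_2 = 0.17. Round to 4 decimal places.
\rho(1) = 0.2360

For an MA(q) process with theta_0 = 1, the autocovariance is
  gamma(k) = sigma^2 * sum_{i=0..q-k} theta_i * theta_{i+k},
and rho(k) = gamma(k) / gamma(0). Sigma^2 cancels.
  numerator   = (1)*(0.217) + (0.217)*(0.17) = 0.25389.
  denominator = (1)^2 + (0.217)^2 + (0.17)^2 = 1.075989.
  rho(1) = 0.25389 / 1.075989 = 0.2360.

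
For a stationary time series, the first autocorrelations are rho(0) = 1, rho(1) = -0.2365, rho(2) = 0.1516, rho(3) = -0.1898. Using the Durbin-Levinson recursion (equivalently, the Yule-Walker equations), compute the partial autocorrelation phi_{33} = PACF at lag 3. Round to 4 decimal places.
\phi_{33} = -0.1430

The PACF at lag k is phi_{kk}, the last component of the solution
to the Yule-Walker system G_k phi = r_k where
  (G_k)_{ij} = rho(|i - j|), (r_k)_i = rho(i), i,j = 1..k.
Equivalently, Durbin-Levinson gives phi_{kk} iteratively:
  phi_{11} = rho(1)
  phi_{kk} = [rho(k) - sum_{j=1..k-1} phi_{k-1,j} rho(k-j)]
            / [1 - sum_{j=1..k-1} phi_{k-1,j} rho(j)],
  phi_{k,j} = phi_{k-1,j} - phi_{kk} phi_{k-1,k-j},  j = 1..k-1.
Step k = 1:
  phi_11 = rho(1) = -0.2365.
Step k = 2:
  phi_22 = [rho(2) - phi_11 rho(1)] / [1 - phi_11 rho(1)] = [0.1516 - (-0.2365)(-0.2365)] / [1 - (-0.2365)(-0.2365)]
         = 0.09566775 / 0.94406775 = 0.101336.
  Update: phi_21 = phi_11 - phi_22 phi_11 = -0.2365 - (0.101336)(-0.2365) = -0.212534.
Step k = 3:
  phi_33 = [rho(3) - phi_21 rho(2) - phi_22 rho(1)] / [1 - phi_21 rho(1) - phi_22 rho(2)]
    numerator   = -0.1898 - (-0.212534)(0.1516) - (0.101336)(-0.2365) = -0.13361394
    denominator = 1 - (-0.212534)(-0.2365) - (0.101336)(0.1516) = 0.93437319
  phi_33 = -0.13361394 / 0.93437319 = -0.143.
Therefore phi_{33} = -0.1430.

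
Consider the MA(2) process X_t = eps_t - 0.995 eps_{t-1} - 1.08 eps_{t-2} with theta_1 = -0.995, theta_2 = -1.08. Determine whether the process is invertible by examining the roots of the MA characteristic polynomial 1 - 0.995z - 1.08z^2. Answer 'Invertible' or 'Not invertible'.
\text{Not invertible}

The MA(q) characteristic polynomial is P(z) = 1 - 0.995z - 1.08z^2.
Invertibility requires all roots to lie outside the unit circle, i.e. |z| > 1 for every root.
Set 1 + (-0.995) z + (-1.08) z^2 = 0, i.e. a z^2 + b z + c = 0 with a = -1.08, b = -0.995, c = 1.
Discriminant D = b^2 - 4ac = (-0.995)^2 - 4*(-1.08)*1 = 0.990025 - (-4.32) = 5.310025.
D >= 0, so the roots are real: z = (-b +/- sqrt(D)) / (2a) = (0.995 +/- 2.304349) / (-2.16).
  z_1 = (0.995 + 2.304349) / (-2.16) = -1.5275,   |z_1| = 1.5275.
  z_2 = (0.995 - 2.304349) / (-2.16) = 0.6062,   |z_2| = 0.6062.
Moduli of all roots: 1.5275, 0.6062.
All moduli strictly greater than 1? No.
Verdict: Not invertible.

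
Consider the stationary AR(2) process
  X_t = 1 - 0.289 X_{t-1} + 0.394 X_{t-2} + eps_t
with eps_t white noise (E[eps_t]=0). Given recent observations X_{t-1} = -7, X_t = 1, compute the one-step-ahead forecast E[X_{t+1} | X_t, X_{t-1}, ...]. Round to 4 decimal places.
E[X_{t+1} \mid \mathcal F_t] = -2.0470

For an AR(p) model X_t = c + sum_i phi_i X_{t-i} + eps_t, the
one-step-ahead conditional mean is
  E[X_{t+1} | X_t, ...] = c + sum_i phi_i X_{t+1-i}.
Substitute known values:
  E[X_{t+1} | ...] = 1 + (-0.289) * (1) + (0.394) * (-7)
                   = -2.0470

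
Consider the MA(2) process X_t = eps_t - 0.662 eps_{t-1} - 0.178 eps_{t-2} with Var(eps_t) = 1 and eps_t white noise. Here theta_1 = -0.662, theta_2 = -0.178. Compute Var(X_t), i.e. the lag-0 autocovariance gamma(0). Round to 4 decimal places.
\gamma(0) = 1.4699

For an MA(q) process X_t = eps_t + sum_i theta_i eps_{t-i} with
Var(eps_t) = sigma^2, the variance is
  gamma(0) = sigma^2 * (1 + sum_i theta_i^2).
  sum_i theta_i^2 = (-0.662)^2 + (-0.178)^2 = 0.438244 + 0.031684 = 0.469928.
  gamma(0) = 1 * (1 + 0.469928) = 1 * 1.469928 = 1.469928, which rounds to 1.4699.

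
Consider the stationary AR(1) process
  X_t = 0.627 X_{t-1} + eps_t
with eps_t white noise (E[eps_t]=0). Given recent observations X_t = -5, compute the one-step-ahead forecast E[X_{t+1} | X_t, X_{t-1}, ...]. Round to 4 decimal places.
E[X_{t+1} \mid \mathcal F_t] = -3.1350

For an AR(p) model X_t = c + sum_i phi_i X_{t-i} + eps_t, the
one-step-ahead conditional mean is
  E[X_{t+1} | X_t, ...] = c + sum_i phi_i X_{t+1-i}.
Substitute known values:
  E[X_{t+1} | ...] = (0.627) * (-5)
                   = -3.1350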